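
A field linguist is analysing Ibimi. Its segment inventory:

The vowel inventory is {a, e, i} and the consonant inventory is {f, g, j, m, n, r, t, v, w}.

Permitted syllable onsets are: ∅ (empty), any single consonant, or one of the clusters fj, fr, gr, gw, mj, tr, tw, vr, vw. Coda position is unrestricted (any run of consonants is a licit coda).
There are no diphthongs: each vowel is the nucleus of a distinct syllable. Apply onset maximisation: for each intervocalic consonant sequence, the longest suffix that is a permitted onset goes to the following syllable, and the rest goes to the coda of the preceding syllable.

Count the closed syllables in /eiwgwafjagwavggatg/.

3

The vowels are e, i, a, a, a, a — 6 nuclei, so 6 syllables.
Between /e/ (V1) and /i/ (V2): no consonants, so the boundary falls immediately after /e/.
Between /i/ (V2) and /a/ (V3): /wgw/; trying suffixes from longest down, /gw/ is the first permitted one, so coda /w/ | onset /gw/.
Between /a/ (V3) and /a/ (V4): /fj/ is a licit onset in full, so it all attaches to the next syllable.
Between /a/ (V4) and /a/ (V5): /gw/ is a licit onset in full, so it all attaches to the next syllable.
Between /a/ (V5) and /a/ (V6): /vgg/ splits as /vg/ + /g/ (/g/ is the longest suffix that is a licit onset).
Result: e.iw.gwa.fja.gwavg.gatg.
Classifying each syllable: /e/ (open), /iw/ (closed), /gwa/ (open), /fja/ (open), /gwavg/ (closed), /gatg/ (closed).
Closed syllables: 3.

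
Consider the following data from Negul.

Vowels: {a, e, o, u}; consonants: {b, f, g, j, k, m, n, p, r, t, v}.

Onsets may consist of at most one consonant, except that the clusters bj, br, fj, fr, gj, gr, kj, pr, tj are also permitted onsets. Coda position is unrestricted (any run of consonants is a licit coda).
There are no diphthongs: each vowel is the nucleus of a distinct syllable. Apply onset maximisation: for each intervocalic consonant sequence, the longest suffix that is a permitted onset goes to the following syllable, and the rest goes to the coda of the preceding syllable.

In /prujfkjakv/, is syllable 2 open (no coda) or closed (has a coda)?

closed

Nuclei (vowels): u, a → 2 syllables.
/u…a/ gap (V1→V2): cluster /jfkj/ — the longest permitted-onset suffix is /kj/; onset = /kj/, preceding coda = /jf/.
Putting it together: prujf.kjakv.
Syllable 2 is /kjakv/ with coda /kv/, so it is closed.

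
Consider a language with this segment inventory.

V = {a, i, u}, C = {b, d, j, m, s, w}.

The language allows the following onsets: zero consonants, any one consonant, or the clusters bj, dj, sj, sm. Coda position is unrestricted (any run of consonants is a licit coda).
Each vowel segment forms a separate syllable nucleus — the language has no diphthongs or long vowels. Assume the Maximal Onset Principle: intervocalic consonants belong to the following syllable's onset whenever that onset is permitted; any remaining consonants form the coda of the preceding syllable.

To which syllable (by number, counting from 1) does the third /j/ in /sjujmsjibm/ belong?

The vowels are u, i — 2 nuclei, so 2 syllables.
σ1/σ2 boundary: cluster /jmsj/ — the longest permitted-onset suffix is /sj/; onset = /sj/, preceding coda = /jm/.
Putting it together: sjujm.sjibm.
The third /j/ is in the onset of syllable 2 (/sjibm/).

2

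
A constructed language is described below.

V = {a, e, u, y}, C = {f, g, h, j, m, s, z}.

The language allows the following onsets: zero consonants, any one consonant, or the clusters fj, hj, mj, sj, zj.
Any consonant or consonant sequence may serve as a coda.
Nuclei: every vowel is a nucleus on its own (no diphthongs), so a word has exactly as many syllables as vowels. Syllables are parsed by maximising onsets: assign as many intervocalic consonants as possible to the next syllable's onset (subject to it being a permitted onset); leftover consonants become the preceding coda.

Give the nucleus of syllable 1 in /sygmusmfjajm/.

y

The vowels are y, u, a — 3 nuclei, so 3 syllables.
The first nucleus (vowel 1 from the left) is /y/.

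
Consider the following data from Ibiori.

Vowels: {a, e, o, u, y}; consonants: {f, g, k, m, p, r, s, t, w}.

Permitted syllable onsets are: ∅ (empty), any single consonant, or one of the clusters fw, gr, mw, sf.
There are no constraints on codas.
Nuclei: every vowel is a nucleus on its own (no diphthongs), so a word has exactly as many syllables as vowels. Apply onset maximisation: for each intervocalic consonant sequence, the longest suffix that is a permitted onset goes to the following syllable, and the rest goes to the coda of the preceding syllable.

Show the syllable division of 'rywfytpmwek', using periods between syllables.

ryw.fytp.mwek

Vowels present: y, y, e; each is a nucleus, giving 3 syllables.
/y…y/ gap (V1→V2): /wf/ — longest licit onset from the right is /f/, leaving /w/ as coda.
/y…e/ gap (V2→V3): /tpmw/ — longest licit onset from the right is /mw/, leaving /tp/ as coda.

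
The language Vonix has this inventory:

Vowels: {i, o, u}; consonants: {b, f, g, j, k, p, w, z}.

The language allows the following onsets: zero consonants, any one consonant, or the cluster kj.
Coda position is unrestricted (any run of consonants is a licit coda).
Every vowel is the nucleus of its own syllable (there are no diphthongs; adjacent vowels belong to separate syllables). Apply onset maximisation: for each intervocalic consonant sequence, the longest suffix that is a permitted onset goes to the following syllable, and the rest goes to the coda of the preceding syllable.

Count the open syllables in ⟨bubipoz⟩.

2

Nuclei (vowels): u, i, o → 3 syllables.
/u…i/ gap (V1→V2): /b/ → onset of the next syllable (single consonants are always licit onsets).
/i…o/ gap (V2→V3): /p/ is a single consonant, so it becomes the next onset.
Result: bu.bi.poz.
Classifying each syllable: /bu/ (open), /bi/ (open), /poz/ (closed).
Open syllables: 2.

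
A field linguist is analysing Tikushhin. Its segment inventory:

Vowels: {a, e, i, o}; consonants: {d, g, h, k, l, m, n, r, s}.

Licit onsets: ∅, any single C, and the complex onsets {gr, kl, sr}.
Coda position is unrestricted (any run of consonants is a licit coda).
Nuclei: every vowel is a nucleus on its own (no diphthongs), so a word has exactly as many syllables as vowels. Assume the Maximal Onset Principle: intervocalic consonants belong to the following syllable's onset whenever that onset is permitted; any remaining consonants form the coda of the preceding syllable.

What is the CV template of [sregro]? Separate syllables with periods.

CCV.CCV

Nuclei (vowels): e, o → 2 syllables.
σ1/σ2 boundary: /gr/ is a licit onset in full, so it all attaches to the next syllable.
So the parse is sre.gro.
Mapping each syllable to C/V: /sre/ → CCV, /gro/ → CCV.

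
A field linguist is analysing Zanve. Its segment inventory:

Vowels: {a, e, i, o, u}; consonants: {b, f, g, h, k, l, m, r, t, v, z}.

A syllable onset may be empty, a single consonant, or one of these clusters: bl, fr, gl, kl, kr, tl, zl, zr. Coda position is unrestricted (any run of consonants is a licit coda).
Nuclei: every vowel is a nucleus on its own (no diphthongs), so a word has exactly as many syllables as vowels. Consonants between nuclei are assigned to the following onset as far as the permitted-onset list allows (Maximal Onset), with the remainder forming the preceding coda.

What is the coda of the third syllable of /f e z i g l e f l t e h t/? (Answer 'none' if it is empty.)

fl

Nuclei (vowels): e, i, e, e → 4 syllables.
Between /e/ (V1) and /i/ (V2): /z/ → onset of the next syllable (single consonants are always licit onsets).
Between /i/ (V2) and /e/ (V3): /gl/ — entire cluster is a permitted onset → onset /gl/, coda ∅.
Between /e/ (V3) and /e/ (V4): cluster /flt/ — the longest permitted-onset suffix is /t/; onset = /t/, preceding coda = /fl/.
Result: fe.zi.glefl.teht.
Syllable 3 is /glefl/: onset /gl/, nucleus /e/, coda /fl/.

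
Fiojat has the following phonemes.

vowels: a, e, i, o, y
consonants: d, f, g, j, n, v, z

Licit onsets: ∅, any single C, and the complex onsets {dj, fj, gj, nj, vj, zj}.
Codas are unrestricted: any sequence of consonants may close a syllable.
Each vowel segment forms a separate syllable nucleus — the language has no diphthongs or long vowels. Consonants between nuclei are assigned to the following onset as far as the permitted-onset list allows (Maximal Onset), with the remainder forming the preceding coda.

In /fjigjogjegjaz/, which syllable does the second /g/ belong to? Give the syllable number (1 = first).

3

Vowels present: i, o, e, a; each is a nucleus, giving 4 syllables.
σ1/σ2 boundary: cluster /gj/ — /gj/ is itself a permitted onset, so the whole cluster goes right; preceding coda = ∅.
σ2/σ3 boundary: /gj/ is a licit onset in full, so it all attaches to the next syllable.
σ3/σ4 boundary: /gj/ — entire cluster is a permitted onset → onset /gj/, coda ∅.
Result: fji.gjo.gje.gjaz.
The second /g/ is in the onset of syllable 3 (/gje/).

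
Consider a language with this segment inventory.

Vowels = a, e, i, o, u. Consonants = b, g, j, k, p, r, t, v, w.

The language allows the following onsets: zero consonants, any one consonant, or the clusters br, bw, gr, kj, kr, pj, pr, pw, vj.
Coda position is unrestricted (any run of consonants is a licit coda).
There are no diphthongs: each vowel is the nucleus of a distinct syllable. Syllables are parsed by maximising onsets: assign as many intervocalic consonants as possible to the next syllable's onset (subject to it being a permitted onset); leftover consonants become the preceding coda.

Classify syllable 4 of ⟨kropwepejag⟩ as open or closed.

Nuclei (vowels): o, e, e, a → 4 syllables.
V1 /o/ – V2 /e/: /pw/ is a licit onset in full, so it all attaches to the next syllable.
V2 /e/ – V3 /e/: /p/ → onset of the next syllable (single consonants are always licit onsets).
V3 /e/ – V4 /a/: /j/ → onset of the next syllable (single consonants are always licit onsets).
So the parse is kro.pwe.pe.jag.
Syllable 4 is /jag/ with coda /g/, so it is closed.

closed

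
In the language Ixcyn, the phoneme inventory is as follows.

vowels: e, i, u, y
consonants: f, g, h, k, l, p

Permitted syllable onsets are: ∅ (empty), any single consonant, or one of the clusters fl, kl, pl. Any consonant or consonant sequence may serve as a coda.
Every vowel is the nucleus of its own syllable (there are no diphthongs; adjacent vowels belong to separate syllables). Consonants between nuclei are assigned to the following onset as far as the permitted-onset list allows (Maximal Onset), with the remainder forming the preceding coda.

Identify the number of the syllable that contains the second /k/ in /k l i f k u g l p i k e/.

2

Vowels present: i, u, i, e; each is a nucleus, giving 4 syllables.
Between /i/ (V1) and /u/ (V2): cluster /fk/ — the longest permitted-onset suffix is /k/; onset = /k/, preceding coda = /f/.
Between /u/ (V2) and /i/ (V3): /glp/ — longest licit onset from the right is /p/, leaving /gl/ as coda.
Between /i/ (V3) and /e/ (V4): /k/ is a single consonant, so it becomes the next onset.
Syllabification: klif.kugl.pi.ke.
The second /k/ is in the onset of syllable 2 (/kugl/).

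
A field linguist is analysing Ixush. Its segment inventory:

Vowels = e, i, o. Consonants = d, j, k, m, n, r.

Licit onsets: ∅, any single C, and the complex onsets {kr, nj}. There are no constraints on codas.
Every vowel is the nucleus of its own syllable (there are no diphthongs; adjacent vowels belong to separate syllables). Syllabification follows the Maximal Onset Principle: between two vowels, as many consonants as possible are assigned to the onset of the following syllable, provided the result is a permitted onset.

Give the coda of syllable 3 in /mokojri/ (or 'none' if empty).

Nuclei (vowels): o, o, i → 3 syllables.
/o…o/ gap (V1→V2): just /k/ — single C goes to the following onset.
/o…i/ gap (V2→V3): /jr/ — longest licit onset from the right is /r/, leaving /j/ as coda.
Syllabification: mo.koj.ri.
Syllable 3 is /ri/: onset /r/, nucleus /i/, coda ∅.

none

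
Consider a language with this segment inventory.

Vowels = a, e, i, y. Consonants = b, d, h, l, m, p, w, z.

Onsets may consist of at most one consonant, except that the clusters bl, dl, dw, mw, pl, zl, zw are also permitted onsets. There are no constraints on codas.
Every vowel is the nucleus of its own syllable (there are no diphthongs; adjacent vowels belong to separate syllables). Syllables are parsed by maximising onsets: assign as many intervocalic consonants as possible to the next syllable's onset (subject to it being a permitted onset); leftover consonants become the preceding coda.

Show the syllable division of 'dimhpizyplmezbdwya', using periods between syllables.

Vowels present: i, i, y, e, y, a; each is a nucleus, giving 6 syllables.
/i…i/ gap (V1→V2): cluster /mhp/ — the longest permitted-onset suffix is /p/; onset = /p/, preceding coda = /mh/.
/i…y/ gap (V2→V3): /z/ → onset of the next syllable (single consonants are always licit onsets).
/y…e/ gap (V3→V4): cluster /plm/ — the longest permitted-onset suffix is /m/; onset = /m/, preceding coda = /pl/.
/e…y/ gap (V4→V5): /zbdw/; trying suffixes from longest down, /dw/ is the first permitted one, so coda /zb/ | onset /dw/.
/y…a/ gap (V5→V6): no consonants, so the boundary falls immediately after /y/.

dimh.pi.zypl.mezb.dwy.a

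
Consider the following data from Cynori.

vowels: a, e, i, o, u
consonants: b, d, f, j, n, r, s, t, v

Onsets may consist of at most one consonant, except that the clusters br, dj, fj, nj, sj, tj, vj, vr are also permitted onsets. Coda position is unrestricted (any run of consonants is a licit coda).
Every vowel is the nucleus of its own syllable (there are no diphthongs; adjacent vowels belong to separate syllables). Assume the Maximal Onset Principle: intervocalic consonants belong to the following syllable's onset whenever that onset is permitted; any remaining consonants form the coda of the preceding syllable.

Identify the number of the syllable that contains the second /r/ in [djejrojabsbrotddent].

4

Vowels present: e, o, a, o, e; each is a nucleus, giving 5 syllables.
/e…o/ gap (V1→V2): cluster /jr/ — the longest permitted-onset suffix is /r/; onset = /r/, preceding coda = /j/.
/o…a/ gap (V2→V3): /j/ → onset of the next syllable (single consonants are always licit onsets).
/a…o/ gap (V3→V4): /bsbr/; trying suffixes from longest down, /br/ is the first permitted one, so coda /bs/ | onset /br/.
/o…e/ gap (V4→V5): /tdd/ — longest licit onset from the right is /d/, leaving /td/ as coda.
Result: djej.ro.jabs.brotd.dent.
The second /r/ is in the onset of syllable 4 (/brotd/).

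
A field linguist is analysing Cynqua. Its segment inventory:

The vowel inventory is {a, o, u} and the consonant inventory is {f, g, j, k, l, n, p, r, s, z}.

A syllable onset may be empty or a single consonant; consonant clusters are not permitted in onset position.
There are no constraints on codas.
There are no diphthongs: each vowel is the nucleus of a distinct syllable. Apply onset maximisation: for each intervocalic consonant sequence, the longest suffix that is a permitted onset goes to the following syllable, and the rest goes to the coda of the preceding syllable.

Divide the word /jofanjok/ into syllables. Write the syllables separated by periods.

The vowels are o, a, o — 3 nuclei, so 3 syllables.
Between /o/ (V1) and /a/ (V2): just /f/ — single C goes to the following onset.
Between /a/ (V2) and /o/ (V3): cluster /nj/ — the longest permitted-onset suffix is /j/; onset = /j/, preceding coda = /n/.

jo.fan.jok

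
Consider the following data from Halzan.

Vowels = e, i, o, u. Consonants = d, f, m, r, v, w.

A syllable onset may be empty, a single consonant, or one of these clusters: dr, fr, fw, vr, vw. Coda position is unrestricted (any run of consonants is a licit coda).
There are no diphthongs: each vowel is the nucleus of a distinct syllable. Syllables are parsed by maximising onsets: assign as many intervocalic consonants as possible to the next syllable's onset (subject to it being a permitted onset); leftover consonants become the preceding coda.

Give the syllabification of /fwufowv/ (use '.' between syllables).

fwu.fowv

Nuclei (vowels): u, o → 2 syllables.
σ1/σ2 boundary: /f/ is a single consonant, so it becomes the next onset.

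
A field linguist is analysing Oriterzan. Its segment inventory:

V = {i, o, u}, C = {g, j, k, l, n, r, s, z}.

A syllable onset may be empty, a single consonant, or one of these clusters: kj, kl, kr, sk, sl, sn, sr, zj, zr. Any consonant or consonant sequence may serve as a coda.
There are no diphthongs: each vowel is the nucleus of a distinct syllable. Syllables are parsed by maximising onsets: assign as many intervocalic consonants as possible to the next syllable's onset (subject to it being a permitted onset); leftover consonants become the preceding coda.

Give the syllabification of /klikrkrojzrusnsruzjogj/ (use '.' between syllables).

The vowels are i, o, u, u, o — 5 nuclei, so 5 syllables.
σ1/σ2 boundary: /krkr/ — longest licit onset from the right is /kr/, leaving /kr/ as coda.
σ2/σ3 boundary: cluster /jzr/ — the longest permitted-onset suffix is /zr/; onset = /zr/, preceding coda = /j/.
σ3/σ4 boundary: /snsr/ — longest licit onset from the right is /sr/, leaving /sn/ as coda.
σ4/σ5 boundary: cluster /zj/ — /zj/ is itself a permitted onset, so the whole cluster goes right; preceding coda = ∅.

klikr.kroj.zrusn.sru.zjogj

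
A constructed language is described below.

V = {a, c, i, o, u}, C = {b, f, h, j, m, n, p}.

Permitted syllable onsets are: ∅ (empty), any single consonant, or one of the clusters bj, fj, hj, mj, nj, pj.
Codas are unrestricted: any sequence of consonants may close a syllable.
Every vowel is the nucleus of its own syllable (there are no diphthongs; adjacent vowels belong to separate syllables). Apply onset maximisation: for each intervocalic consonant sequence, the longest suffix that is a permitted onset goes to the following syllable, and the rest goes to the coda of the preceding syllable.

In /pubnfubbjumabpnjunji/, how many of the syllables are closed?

3

The vowels are u, u, u, a, u, i — 6 nuclei, so 6 syllables.
Between /u/ (V1) and /u/ (V2): /bnf/; trying suffixes from longest down, /f/ is the first permitted one, so coda /bn/ | onset /f/.
Between /u/ (V2) and /u/ (V3): /bbj/; trying suffixes from longest down, /bj/ is the first permitted one, so coda /b/ | onset /bj/.
Between /u/ (V3) and /a/ (V4): /m/ is a single consonant, so it becomes the next onset.
Between /a/ (V4) and /u/ (V5): /bpnj/ — longest licit onset from the right is /nj/, leaving /bp/ as coda.
Between /u/ (V5) and /i/ (V6): cluster /nj/ — /nj/ is itself a permitted onset, so the whole cluster goes right; preceding coda = ∅.
Syllabification: pubn.fub.bju.mabp.nju.nji.
Classifying each syllable: /pubn/ (closed), /fub/ (closed), /bju/ (open), /mabp/ (closed), /nju/ (open), /nji/ (open).
Closed syllables: 3.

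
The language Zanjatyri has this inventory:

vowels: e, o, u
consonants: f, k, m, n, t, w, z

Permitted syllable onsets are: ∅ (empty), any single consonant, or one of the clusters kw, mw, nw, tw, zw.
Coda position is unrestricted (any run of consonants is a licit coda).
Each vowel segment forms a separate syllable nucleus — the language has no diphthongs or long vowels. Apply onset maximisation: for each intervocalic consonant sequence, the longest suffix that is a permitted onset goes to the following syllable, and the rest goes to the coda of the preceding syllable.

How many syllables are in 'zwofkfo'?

2

Vowels present: o, o; each is a nucleus, giving 2 syllables.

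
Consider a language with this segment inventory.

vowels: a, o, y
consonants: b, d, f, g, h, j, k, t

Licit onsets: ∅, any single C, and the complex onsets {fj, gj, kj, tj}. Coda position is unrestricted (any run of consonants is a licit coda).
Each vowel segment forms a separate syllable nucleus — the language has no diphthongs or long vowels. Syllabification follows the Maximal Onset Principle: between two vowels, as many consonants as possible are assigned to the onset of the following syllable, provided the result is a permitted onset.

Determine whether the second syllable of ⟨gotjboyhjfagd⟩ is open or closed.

Nuclei (vowels): o, o, y, a → 4 syllables.
V1 /o/ – V2 /o/: /tjb/; trying suffixes from longest down, /b/ is the first permitted one, so coda /tj/ | onset /b/.
V2 /o/ – V3 /y/: hiatus — the boundary sits between the two vowels.
V3 /y/ – V4 /a/: /hjf/ splits as /hj/ + /f/ (/f/ is the longest suffix that is a licit onset).
So the parse is gotj.bo.yhj.fagd.
Syllable 2 is /bo/; it ends in its nucleus with no coda, so it is open.

open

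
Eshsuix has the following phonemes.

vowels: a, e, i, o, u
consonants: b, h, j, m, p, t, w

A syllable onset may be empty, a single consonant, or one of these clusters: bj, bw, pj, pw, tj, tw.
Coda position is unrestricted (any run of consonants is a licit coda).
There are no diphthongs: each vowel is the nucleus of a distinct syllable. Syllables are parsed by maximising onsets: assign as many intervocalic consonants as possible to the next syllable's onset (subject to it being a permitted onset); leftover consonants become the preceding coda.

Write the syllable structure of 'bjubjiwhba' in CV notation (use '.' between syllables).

CCV.CCVCC.CV

The vowels are u, i, a — 3 nuclei, so 3 syllables.
V1 /u/ – V2 /i/: /bj/ is a licit onset in full, so it all attaches to the next syllable.
V2 /i/ – V3 /a/: /whb/; trying suffixes from longest down, /b/ is the first permitted one, so coda /wh/ | onset /b/.
Syllabification: bju.bjiwh.ba.
Mapping each syllable to C/V: /bju/ → CCV, /bjiwh/ → CCVCC, /ba/ → CV.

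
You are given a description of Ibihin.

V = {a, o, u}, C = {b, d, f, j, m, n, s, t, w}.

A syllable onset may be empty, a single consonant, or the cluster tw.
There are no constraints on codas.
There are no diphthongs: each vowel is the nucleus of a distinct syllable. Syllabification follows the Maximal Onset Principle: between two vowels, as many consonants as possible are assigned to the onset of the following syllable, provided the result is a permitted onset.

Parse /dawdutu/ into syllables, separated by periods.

daw.du.tu

Nuclei (vowels): a, u, u → 3 syllables.
σ1/σ2 boundary: /wd/; trying suffixes from longest down, /d/ is the first permitted one, so coda /w/ | onset /d/.
σ2/σ3 boundary: /t/ → onset of the next syllable (single consonants are always licit onsets).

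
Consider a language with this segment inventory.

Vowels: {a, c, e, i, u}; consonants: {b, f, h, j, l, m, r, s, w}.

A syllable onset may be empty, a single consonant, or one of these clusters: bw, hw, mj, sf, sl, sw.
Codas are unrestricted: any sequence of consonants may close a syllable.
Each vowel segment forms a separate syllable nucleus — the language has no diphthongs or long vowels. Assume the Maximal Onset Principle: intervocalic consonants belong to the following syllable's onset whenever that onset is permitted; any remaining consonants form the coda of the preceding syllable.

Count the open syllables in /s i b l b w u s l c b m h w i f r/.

The vowels are i, u, c, i — 4 nuclei, so 4 syllables.
Between /i/ (V1) and /u/ (V2): cluster /blbw/ — the longest permitted-onset suffix is /bw/; onset = /bw/, preceding coda = /bl/.
Between /u/ (V2) and /c/ (V3): cluster /sl/ — /sl/ is itself a permitted onset, so the whole cluster goes right; preceding coda = ∅.
Between /c/ (V3) and /i/ (V4): /bmhw/ splits as /bm/ + /hw/ (/hw/ is the longest suffix that is a licit onset).
Syllabification: sibl.bwu.slcbm.hwifr.
Classifying each syllable: /sibl/ (closed), /bwu/ (open), /slcbm/ (closed), /hwifr/ (closed).
Open syllables: 1.

1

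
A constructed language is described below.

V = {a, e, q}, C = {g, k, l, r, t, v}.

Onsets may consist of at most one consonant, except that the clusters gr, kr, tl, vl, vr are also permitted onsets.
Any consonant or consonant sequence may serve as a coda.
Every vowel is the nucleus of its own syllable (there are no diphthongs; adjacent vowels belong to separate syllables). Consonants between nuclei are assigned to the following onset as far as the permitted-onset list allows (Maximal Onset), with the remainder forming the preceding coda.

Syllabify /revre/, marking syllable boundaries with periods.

The vowels are e, e — 2 nuclei, so 2 syllables.
V1 /e/ – V2 /e/: cluster /vr/ — /vr/ is itself a permitted onset, so the whole cluster goes right; preceding coda = ∅.

re.vre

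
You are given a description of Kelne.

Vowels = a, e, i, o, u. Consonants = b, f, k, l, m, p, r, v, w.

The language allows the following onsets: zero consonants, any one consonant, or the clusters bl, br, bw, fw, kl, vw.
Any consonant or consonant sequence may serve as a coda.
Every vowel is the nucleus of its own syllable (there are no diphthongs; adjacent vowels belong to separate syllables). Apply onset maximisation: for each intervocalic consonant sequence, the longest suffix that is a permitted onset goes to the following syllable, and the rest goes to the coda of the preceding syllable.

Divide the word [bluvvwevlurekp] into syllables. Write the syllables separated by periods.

bluv.vwev.lu.rekp

Vowels present: u, e, u, e; each is a nucleus, giving 4 syllables.
/u…e/ gap (V1→V2): /vvw/ — longest licit onset from the right is /vw/, leaving /v/ as coda.
/e…u/ gap (V2→V3): /vl/ — longest licit onset from the right is /l/, leaving /v/ as coda.
/u…e/ gap (V3→V4): /r/ is a single consonant, so it becomes the next onset.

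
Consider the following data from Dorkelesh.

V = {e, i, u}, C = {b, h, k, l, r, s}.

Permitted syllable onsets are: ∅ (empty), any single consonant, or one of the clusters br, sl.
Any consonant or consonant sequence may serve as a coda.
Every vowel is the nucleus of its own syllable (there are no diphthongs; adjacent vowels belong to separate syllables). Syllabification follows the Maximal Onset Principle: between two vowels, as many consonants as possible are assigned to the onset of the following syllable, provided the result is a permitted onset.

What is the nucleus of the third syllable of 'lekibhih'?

i

Nuclei (vowels): e, i, i → 3 syllables.
The third nucleus (vowel 3 from the left) is /i/.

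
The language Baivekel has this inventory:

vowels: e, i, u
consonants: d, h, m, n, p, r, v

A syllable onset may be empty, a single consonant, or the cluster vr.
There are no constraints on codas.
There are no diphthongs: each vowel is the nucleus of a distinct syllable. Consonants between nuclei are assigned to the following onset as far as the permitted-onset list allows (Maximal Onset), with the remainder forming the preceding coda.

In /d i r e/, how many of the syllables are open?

2

Vowels present: i, e; each is a nucleus, giving 2 syllables.
V1 /i/ – V2 /e/: just /r/ — single C goes to the following onset.
Result: di.re.
Classifying each syllable: /di/ (open), /re/ (open).
Open syllables: 2.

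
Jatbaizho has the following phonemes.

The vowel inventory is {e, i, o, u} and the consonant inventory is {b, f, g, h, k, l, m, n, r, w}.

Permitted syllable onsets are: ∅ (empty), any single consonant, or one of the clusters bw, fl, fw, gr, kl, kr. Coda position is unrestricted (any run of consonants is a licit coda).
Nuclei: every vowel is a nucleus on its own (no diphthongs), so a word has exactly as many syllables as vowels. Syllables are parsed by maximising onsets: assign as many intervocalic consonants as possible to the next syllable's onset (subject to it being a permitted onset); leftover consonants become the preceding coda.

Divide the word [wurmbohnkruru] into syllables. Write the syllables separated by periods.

Vowels present: u, o, u, u; each is a nucleus, giving 4 syllables.
σ1/σ2 boundary: /rmb/ splits as /rm/ + /b/ (/b/ is the longest suffix that is a licit onset).
σ2/σ3 boundary: /hnkr/ splits as /hn/ + /kr/ (/kr/ is the longest suffix that is a licit onset).
σ3/σ4 boundary: just /r/ — single C goes to the following onset.

wurm.bohn.kru.ru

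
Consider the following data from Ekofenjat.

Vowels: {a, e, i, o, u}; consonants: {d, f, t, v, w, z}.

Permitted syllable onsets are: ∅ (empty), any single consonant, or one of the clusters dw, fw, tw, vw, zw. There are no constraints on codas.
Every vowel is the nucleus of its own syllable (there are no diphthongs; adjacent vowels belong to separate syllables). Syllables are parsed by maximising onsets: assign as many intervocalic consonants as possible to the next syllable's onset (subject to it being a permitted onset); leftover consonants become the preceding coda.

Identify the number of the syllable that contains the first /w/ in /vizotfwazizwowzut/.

Nuclei (vowels): i, o, a, i, o, u → 6 syllables.
Between /i/ (V1) and /o/ (V2): just /z/ — single C goes to the following onset.
Between /o/ (V2) and /a/ (V3): cluster /tfw/ — the longest permitted-onset suffix is /fw/; onset = /fw/, preceding coda = /t/.
Between /a/ (V3) and /i/ (V4): /z/ → onset of the next syllable (single consonants are always licit onsets).
Between /i/ (V4) and /o/ (V5): cluster /zw/ — /zw/ is itself a permitted onset, so the whole cluster goes right; preceding coda = ∅.
Between /o/ (V5) and /u/ (V6): /wz/ splits as /w/ + /z/ (/z/ is the longest suffix that is a licit onset).
So the parse is vi.zot.fwa.zi.zwow.zut.
The first /w/ is in the onset of syllable 3 (/fwa/).

3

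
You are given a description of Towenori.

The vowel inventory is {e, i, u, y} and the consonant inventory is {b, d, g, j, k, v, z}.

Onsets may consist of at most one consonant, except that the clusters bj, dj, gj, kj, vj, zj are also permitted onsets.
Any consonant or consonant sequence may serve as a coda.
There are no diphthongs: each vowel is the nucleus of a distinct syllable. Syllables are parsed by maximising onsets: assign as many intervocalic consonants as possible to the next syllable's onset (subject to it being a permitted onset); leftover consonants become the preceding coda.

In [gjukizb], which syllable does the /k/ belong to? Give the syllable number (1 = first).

2

The vowels are u, i — 2 nuclei, so 2 syllables.
σ1/σ2 boundary: /k/ → onset of the next syllable (single consonants are always licit onsets).
Result: gju.kizb.
The /k/ is in the onset of syllable 2 (/kizb/).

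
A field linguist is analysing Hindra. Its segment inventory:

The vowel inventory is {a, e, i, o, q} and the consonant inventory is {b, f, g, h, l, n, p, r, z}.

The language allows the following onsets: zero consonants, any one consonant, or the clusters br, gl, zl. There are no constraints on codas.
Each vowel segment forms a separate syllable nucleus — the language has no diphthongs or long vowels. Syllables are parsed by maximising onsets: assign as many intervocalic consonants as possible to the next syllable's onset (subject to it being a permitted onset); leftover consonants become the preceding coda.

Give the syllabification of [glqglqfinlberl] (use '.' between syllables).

glq.glq.finl.berl

Nuclei (vowels): q, q, i, e → 4 syllables.
σ1/σ2 boundary: /gl/ — entire cluster is a permitted onset → onset /gl/, coda ∅.
σ2/σ3 boundary: /f/ is a single consonant, so it becomes the next onset.
σ3/σ4 boundary: /nlb/ — longest licit onset from the right is /b/, leaving /nl/ as coda.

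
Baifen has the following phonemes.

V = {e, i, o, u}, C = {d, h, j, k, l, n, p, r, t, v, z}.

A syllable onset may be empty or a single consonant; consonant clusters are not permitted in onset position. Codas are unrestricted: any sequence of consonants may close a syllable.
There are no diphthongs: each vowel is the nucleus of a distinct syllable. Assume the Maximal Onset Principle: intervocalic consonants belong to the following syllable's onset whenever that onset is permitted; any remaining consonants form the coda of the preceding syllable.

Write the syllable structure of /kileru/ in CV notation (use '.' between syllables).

Vowels present: i, e, u; each is a nucleus, giving 3 syllables.
/i…e/ gap (V1→V2): /l/ → onset of the next syllable (single consonants are always licit onsets).
/e…u/ gap (V2→V3): just /r/ — single C goes to the following onset.
Result: ki.le.ru.
Mapping each syllable to C/V: /ki/ → CV, /le/ → CV, /ru/ → CV.

CV.CV.CV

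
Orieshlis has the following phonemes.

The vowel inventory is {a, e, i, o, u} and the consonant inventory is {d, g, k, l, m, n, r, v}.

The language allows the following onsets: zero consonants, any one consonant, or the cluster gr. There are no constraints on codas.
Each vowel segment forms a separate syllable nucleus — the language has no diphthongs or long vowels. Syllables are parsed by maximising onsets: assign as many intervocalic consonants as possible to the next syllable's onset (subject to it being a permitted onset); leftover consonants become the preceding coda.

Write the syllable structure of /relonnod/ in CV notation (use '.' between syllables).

CV.CVC.CVC

Vowels present: e, o, o; each is a nucleus, giving 3 syllables.
Between /e/ (V1) and /o/ (V2): /l/ is a single consonant, so it becomes the next onset.
Between /o/ (V2) and /o/ (V3): /nn/ splits as /n/ + /n/ (/n/ is the longest suffix that is a licit onset).
Putting it together: re.lon.nod.
Mapping each syllable to C/V: /re/ → CV, /lon/ → CVC, /nod/ → CVC.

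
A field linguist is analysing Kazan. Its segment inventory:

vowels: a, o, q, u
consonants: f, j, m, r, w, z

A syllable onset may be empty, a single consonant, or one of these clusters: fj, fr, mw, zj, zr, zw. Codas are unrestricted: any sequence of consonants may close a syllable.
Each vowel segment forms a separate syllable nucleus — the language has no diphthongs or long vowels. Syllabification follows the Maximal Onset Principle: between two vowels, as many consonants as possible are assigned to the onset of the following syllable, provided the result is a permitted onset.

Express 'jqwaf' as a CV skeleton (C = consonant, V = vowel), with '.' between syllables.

The vowels are q, a — 2 nuclei, so 2 syllables.
Between /q/ (V1) and /a/ (V2): /w/ is a single consonant, so it becomes the next onset.
Syllabification: jq.waf.
Mapping each syllable to C/V: /jq/ → CV, /waf/ → CVC.

CV.CVC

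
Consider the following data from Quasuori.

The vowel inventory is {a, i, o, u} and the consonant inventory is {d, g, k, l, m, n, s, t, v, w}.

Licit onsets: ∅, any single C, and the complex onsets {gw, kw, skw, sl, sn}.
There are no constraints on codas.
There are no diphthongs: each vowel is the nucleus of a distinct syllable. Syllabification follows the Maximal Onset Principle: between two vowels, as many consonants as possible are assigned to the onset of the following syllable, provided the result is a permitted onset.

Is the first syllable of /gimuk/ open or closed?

open

Nuclei (vowels): i, u → 2 syllables.
V1 /i/ – V2 /u/: /m/ is a single consonant, so it becomes the next onset.
Putting it together: gi.muk.
Syllable 1 is /gi/; it ends in its nucleus with no coda, so it is open.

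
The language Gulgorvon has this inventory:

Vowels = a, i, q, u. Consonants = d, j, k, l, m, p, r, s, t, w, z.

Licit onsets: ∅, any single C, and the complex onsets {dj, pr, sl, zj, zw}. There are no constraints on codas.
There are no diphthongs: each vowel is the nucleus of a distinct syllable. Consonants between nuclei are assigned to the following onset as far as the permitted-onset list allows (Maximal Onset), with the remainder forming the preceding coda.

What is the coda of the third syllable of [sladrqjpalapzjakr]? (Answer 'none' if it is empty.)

none

Vowels present: a, q, a, a, a; each is a nucleus, giving 5 syllables.
σ1/σ2 boundary: cluster /dr/ — the longest permitted-onset suffix is /r/; onset = /r/, preceding coda = /d/.
σ2/σ3 boundary: cluster /jp/ — the longest permitted-onset suffix is /p/; onset = /p/, preceding coda = /j/.
σ3/σ4 boundary: just /l/ — single C goes to the following onset.
σ4/σ5 boundary: /pzj/; trying suffixes from longest down, /zj/ is the first permitted one, so coda /p/ | onset /zj/.
Syllabification: slad.rqj.pa.lap.zjakr.
Syllable 3 is /pa/: onset /p/, nucleus /a/, coda ∅.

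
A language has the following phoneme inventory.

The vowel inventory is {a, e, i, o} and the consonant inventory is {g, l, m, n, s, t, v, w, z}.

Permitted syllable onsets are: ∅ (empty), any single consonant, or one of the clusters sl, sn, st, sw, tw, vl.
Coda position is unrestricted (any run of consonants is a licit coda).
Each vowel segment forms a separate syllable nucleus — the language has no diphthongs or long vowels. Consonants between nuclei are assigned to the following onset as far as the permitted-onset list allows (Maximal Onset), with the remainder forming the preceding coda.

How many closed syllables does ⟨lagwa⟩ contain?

Nuclei (vowels): a, a → 2 syllables.
/a…a/ gap (V1→V2): /gw/ — longest licit onset from the right is /w/, leaving /g/ as coda.
Result: lag.wa.
Classifying each syllable: /lag/ (closed), /wa/ (open).
Closed syllables: 1.

1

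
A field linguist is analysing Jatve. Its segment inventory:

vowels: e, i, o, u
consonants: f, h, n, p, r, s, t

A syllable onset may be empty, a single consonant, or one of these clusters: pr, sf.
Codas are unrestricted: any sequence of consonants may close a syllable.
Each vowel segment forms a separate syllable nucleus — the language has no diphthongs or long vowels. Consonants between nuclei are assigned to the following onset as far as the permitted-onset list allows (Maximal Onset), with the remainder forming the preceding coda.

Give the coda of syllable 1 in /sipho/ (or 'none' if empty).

p

Nuclei (vowels): i, o → 2 syllables.
Between /i/ (V1) and /o/ (V2): /ph/ splits as /p/ + /h/ (/h/ is the longest suffix that is a licit onset).
So the parse is sip.ho.
Syllable 1 is /sip/: onset /s/, nucleus /i/, coda /p/.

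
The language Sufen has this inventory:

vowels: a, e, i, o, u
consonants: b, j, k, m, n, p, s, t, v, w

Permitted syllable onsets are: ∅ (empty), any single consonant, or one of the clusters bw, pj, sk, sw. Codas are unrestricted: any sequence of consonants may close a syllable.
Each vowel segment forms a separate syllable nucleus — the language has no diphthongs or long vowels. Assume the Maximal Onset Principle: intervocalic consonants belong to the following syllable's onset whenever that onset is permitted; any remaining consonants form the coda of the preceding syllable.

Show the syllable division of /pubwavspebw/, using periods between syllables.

Nuclei (vowels): u, a, e → 3 syllables.
Between /u/ (V1) and /a/ (V2): /bw/ — entire cluster is a permitted onset → onset /bw/, coda ∅.
Between /a/ (V2) and /e/ (V3): cluster /vsp/ — the longest permitted-onset suffix is /p/; onset = /p/, preceding coda = /vs/.

pu.bwavs.pebw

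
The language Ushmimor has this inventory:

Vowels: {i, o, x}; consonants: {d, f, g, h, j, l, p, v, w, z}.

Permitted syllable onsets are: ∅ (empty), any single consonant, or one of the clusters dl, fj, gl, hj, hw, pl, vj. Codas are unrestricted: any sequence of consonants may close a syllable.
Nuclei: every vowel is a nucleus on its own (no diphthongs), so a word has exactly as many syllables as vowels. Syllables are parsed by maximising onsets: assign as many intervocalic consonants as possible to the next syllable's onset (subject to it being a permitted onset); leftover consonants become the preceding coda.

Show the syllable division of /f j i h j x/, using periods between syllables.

The vowels are i, x — 2 nuclei, so 2 syllables.
Between /i/ (V1) and /x/ (V2): cluster /hj/ — /hj/ is itself a permitted onset, so the whole cluster goes right; preceding coda = ∅.

fji.hjx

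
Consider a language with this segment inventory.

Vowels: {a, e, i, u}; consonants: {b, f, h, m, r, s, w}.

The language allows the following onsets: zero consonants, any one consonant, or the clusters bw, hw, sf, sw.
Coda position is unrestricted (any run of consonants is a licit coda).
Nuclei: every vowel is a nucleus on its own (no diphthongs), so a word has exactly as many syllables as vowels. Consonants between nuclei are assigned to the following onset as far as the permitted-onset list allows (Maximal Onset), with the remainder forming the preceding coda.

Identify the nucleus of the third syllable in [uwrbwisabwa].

a

Vowels present: u, i, a, a; each is a nucleus, giving 4 syllables.
The third nucleus (vowel 3 from the left) is /a/.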